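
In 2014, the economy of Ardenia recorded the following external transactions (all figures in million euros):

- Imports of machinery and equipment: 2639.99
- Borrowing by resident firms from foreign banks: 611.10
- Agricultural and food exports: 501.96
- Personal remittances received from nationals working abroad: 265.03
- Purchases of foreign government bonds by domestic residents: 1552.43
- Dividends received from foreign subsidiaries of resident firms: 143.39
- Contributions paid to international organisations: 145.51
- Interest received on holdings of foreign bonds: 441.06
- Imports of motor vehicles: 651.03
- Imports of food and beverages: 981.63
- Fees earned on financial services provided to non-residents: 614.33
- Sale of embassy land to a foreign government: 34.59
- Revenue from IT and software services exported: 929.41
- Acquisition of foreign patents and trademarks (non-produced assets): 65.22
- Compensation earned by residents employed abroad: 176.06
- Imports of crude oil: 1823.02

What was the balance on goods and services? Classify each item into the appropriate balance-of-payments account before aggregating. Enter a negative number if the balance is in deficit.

-4049.97

Goods: 501.96 - 2639.99 - 651.03 - 1823.02 - 981.63 = -5593.71
Services: 929.41 + 614.33 = 1543.74
Trade balance = -5593.71 + 1543.74 = -4049.97
(Excluded from the trade balance — financial account: borrowing by resident firms from foreign banks 611.10, purchases of foreign government bonds by domestic residents 1552.43; secondary income: personal remittances received from nationals working abroad 265.03, contributions paid to international organisations 145.51; primary income: dividends received from foreign subsidiaries of resident firms 143.39, interest received on holdings of foreign bonds 441.06, compensation earned by residents employed abroad 176.06; capital account: sale of embassy land to a foreign government 34.59, acquisition of foreign patents and trademarks (non-produced assets) 65.22.)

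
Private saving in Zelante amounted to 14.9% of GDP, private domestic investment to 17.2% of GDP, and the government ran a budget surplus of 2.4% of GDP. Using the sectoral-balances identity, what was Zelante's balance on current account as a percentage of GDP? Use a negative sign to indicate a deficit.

0.1

By the sectoral-balances identity, CA = (S_private - I) + (T - G).
Private balance = 14.9 - 17.2 = -2.3
Government balance (T - G) = 2.4
CA = -2.3 + 2.4 = 0.1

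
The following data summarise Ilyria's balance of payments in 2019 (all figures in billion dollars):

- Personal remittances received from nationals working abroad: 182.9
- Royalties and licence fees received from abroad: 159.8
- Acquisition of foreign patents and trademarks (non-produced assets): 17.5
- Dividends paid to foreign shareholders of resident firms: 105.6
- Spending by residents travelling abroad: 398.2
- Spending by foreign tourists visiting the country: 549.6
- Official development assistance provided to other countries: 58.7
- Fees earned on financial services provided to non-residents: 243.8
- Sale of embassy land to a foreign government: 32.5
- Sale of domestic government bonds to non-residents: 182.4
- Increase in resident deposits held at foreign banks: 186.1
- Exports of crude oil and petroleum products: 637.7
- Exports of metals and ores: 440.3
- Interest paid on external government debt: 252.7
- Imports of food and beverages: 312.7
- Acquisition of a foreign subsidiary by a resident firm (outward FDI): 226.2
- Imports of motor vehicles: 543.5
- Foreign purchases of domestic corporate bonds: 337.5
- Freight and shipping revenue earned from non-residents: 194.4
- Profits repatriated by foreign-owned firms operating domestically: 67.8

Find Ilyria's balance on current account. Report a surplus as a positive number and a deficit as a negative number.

Goods: 637.7 + 440.3 - 312.7 - 543.5 = 221.8
Services: 243.8 + 194.4 - 398.2 + 159.8 + 549.6 = 749.4
Primary income: -67.8 - 252.7 - 105.6 = -426.1
Secondary income: -58.7 + 182.9 = 124.2
Current account = 221.8 + 749.4 + (-426.1) + 124.2 = 669.3
(Excluded from the current account — capital account: acquisition of foreign patents and trademarks (non-produced assets) 17.5, sale of embassy land to a foreign government 32.5; financial account: sale of domestic government bonds to non-residents 182.4, increase in resident deposits held at foreign banks 186.1, acquisition of a foreign subsidiary by a resident firm (outward FDI) 226.2, foreign purchases of domestic corporate bonds 337.5.)

669.3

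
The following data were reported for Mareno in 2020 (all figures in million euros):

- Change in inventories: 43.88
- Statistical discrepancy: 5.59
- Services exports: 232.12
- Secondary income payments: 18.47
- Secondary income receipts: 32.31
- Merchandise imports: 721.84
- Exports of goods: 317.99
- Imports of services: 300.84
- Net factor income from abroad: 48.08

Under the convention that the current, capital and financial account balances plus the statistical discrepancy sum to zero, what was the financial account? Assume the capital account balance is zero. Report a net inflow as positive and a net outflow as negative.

405.06

Goods balance = 317.99 - 721.84 = -403.85
Services balance = 232.12 - 300.84 = -68.72
Trade balance (goods + services) = -403.85 + (-68.72) = -472.57
Net primary income = 48.08
Net secondary income = 32.31 - 18.47 = 13.84
Current account = -472.57 + 48.08 + 13.84 = -410.65
Financial account = -(-410.65 + 5.59) = 405.06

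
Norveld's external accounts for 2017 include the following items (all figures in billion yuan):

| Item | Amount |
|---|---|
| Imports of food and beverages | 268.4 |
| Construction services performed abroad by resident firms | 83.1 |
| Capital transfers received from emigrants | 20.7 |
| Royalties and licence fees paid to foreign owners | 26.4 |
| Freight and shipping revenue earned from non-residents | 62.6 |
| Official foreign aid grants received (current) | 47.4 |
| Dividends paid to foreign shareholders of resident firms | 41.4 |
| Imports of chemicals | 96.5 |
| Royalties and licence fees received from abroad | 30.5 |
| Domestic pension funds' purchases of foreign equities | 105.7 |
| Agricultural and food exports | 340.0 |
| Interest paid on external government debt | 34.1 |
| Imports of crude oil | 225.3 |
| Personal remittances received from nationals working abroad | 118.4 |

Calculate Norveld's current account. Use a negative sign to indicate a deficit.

Goods: -268.4 + 340.0 - 225.3 - 96.5 = -250.2
Services: 83.1 + 30.5 - 26.4 + 62.6 = 149.8
Primary income: -41.4 - 34.1 = -75.5
Secondary income: 47.4 + 118.4 = 165.8
Current account = (-250.2) + 149.8 + (-75.5) + 165.8 = -10.1
(Excluded from the current account — capital account: capital transfers received from emigrants 20.7; financial account: domestic pension funds' purchases of foreign equities 105.7.)

-10.1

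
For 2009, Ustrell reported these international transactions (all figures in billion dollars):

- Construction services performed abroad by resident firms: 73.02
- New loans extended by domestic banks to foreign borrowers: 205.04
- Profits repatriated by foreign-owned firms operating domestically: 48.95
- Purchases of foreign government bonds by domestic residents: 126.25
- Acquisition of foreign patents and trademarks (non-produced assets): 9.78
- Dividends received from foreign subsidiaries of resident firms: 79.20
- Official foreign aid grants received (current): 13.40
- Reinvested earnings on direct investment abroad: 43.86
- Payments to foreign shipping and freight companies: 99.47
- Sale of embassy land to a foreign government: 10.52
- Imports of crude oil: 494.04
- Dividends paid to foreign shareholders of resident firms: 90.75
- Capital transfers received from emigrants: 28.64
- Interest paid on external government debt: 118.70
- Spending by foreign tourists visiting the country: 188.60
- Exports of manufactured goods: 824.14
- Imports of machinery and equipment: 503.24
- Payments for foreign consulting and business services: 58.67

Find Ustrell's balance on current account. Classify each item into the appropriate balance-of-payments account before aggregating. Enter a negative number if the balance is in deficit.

Goods: -503.24 + 824.14 - 494.04 = -173.14
Services: -58.67 - 99.47 + 188.60 + 73.02 = 103.48
Primary income: -48.95 - 90.75 + 43.86 + 79.20 - 118.70 = -135.34
Secondary income: 13.40
Current account = (-173.14) + 103.48 + (-135.34) + 13.40 = -191.60
(Excluded from the current account — financial account: new loans extended by domestic banks to foreign borrowers 205.04, purchases of foreign government bonds by domestic residents 126.25; capital account: acquisition of foreign patents and trademarks (non-produced assets) 9.78, sale of embassy land to a foreign government 10.52, capital transfers received from emigrants 28.64.)

-191.60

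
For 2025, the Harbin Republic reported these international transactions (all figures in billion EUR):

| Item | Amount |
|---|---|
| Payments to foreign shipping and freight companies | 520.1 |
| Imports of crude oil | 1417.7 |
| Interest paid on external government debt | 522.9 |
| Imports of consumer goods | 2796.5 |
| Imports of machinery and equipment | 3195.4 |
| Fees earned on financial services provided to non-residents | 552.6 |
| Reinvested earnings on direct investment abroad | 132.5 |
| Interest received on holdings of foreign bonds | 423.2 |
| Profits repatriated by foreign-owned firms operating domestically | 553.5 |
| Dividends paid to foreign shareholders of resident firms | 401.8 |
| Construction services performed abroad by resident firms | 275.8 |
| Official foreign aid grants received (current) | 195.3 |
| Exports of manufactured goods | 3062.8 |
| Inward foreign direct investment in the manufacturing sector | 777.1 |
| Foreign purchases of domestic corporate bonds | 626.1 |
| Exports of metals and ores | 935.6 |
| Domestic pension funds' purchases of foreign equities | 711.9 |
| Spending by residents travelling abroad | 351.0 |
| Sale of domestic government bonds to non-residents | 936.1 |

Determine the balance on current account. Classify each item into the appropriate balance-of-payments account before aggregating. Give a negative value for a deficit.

-4181.1

Goods: 935.6 + 3062.8 - 2796.5 - 1417.7 - 3195.4 = -3411.2
Services: 275.8 - 520.1 + 552.6 - 351.0 = -42.7
Primary income: 132.5 - 401.8 - 553.5 + 423.2 - 522.9 = -922.5
Secondary income: 195.3
Current account = (-3411.2) + (-42.7) + (-922.5) + 195.3 = -4181.1
(Excluded from the current account — financial account: inward foreign direct investment in the manufacturing sector 777.1, foreign purchases of domestic corporate bonds 626.1, domestic pension funds' purchases of foreign equities 711.9, sale of domestic government bonds to non-residents 936.1.)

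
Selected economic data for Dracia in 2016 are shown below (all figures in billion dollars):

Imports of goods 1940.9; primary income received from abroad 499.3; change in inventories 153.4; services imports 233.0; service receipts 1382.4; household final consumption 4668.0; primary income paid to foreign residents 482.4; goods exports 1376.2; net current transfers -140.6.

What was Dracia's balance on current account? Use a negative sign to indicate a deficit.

Goods balance = 1376.2 - 1940.9 = -564.7
Services balance = 1382.4 - 233.0 = 1149.4
Trade balance (goods + services) = -564.7 + 1149.4 = 584.7
Net primary income = 499.3 - 482.4 = 16.9
Net secondary income = -140.6
Current account = 584.7 + 16.9 + (-140.6) = 461.0

461.0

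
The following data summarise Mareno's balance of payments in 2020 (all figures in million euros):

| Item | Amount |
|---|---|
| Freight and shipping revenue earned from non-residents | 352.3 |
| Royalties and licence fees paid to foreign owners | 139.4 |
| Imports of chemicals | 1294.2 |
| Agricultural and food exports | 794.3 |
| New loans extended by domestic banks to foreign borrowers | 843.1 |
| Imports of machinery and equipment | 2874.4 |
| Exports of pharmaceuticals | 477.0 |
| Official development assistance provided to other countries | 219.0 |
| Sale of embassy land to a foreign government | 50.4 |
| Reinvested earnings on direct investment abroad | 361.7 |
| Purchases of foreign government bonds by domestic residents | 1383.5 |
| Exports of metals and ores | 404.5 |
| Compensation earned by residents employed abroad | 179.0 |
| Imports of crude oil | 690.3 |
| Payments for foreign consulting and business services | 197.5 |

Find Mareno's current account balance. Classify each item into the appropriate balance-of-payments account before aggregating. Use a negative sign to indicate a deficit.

-2846.0

Goods: 794.3 - 690.3 - 1294.2 - 2874.4 + 477.0 + 404.5 = -3183.1
Services: -197.5 - 139.4 + 352.3 = 15.4
Primary income: 361.7 + 179.0 = 540.7
Secondary income: -219.0
Current account = (-3183.1) + 15.4 + 540.7 + (-219.0) = -2846.0
(Excluded from the current account — financial account: new loans extended by domestic banks to foreign borrowers 843.1, purchases of foreign government bonds by domestic residents 1383.5; capital account: sale of embassy land to a foreign government 50.4.)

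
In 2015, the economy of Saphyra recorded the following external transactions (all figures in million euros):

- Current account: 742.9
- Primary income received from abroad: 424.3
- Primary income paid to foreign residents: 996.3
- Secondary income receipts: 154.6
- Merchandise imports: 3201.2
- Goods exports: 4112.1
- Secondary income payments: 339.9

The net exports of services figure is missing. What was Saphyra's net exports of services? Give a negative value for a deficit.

Current account = goods balance + services balance + net primary income + net secondary income
Sum of the known components = 153.6
Net exports of services = CA - (known components) = 742.9 - 153.6 = 589.3

589.3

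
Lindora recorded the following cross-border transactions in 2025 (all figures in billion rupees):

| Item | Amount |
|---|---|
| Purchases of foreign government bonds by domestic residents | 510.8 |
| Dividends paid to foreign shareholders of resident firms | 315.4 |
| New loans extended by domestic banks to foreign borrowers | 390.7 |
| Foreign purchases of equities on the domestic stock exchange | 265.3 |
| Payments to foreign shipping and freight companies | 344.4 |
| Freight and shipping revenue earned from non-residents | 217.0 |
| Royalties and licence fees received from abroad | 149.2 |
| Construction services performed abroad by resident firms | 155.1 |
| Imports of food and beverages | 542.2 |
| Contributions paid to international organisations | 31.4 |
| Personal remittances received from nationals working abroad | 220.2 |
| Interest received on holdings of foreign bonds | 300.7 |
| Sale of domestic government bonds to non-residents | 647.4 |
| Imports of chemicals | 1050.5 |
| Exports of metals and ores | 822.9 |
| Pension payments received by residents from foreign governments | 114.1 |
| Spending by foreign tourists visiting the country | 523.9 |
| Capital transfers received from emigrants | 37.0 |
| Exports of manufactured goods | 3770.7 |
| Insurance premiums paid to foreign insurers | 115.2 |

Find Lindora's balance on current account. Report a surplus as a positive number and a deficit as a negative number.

Goods: -1050.5 - 542.2 + 3770.7 + 822.9 = 3000.9
Services: -344.4 + 155.1 - 115.2 + 523.9 + 217.0 + 149.2 = 585.6
Primary income: 300.7 - 315.4 = -14.7
Secondary income: -31.4 + 220.2 + 114.1 = 302.9
Current account = 3000.9 + 585.6 + (-14.7) + 302.9 = 3874.7
(Excluded from the current account — financial account: purchases of foreign government bonds by domestic residents 510.8, new loans extended by domestic banks to foreign borrowers 390.7, foreign purchases of equities on the domestic stock exchange 265.3, sale of domestic government bonds to non-residents 647.4; capital account: capital transfers received from emigrants 37.0.)

3874.7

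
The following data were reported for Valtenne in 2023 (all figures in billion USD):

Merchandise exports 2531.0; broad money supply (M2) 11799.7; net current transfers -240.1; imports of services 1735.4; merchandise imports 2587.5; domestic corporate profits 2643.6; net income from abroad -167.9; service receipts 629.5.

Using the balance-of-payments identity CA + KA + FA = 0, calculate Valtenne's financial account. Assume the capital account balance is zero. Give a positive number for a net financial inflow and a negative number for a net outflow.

Goods balance = 2531.0 - 2587.5 = -56.5
Services balance = 629.5 - 1735.4 = -1105.9
Trade balance (goods + services) = -56.5 + (-1105.9) = -1162.4
Net primary income = -167.9
Net secondary income = -240.1
Current account = -1162.4 + (-167.9) + (-240.1) = -1570.4
Financial account = -(-1570.4) = 1570.4

1570.4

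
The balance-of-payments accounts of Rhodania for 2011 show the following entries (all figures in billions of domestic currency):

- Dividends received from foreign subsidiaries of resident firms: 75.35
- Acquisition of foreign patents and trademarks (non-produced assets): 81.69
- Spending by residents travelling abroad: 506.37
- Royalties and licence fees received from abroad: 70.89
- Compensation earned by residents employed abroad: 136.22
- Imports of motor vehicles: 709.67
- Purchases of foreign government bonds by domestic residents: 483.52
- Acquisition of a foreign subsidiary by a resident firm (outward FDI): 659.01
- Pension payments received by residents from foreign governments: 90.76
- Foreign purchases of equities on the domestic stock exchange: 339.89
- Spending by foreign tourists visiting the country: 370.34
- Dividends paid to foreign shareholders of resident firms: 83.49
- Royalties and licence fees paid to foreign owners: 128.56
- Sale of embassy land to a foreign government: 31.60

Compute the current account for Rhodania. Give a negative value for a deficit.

-684.53

Goods: -709.67
Services: -506.37 - 128.56 + 70.89 + 370.34 = -193.70
Primary income: 75.35 + 136.22 - 83.49 = 128.08
Secondary income: 90.76
Current account = (-709.67) + (-193.70) + 128.08 + 90.76 = -684.53
(Excluded from the current account — capital account: acquisition of foreign patents and trademarks (non-produced assets) 81.69, sale of embassy land to a foreign government 31.60; financial account: purchases of foreign government bonds by domestic residents 483.52, acquisition of a foreign subsidiary by a resident firm (outward FDI) 659.01, foreign purchases of equities on the domestic stock exchange 339.89.)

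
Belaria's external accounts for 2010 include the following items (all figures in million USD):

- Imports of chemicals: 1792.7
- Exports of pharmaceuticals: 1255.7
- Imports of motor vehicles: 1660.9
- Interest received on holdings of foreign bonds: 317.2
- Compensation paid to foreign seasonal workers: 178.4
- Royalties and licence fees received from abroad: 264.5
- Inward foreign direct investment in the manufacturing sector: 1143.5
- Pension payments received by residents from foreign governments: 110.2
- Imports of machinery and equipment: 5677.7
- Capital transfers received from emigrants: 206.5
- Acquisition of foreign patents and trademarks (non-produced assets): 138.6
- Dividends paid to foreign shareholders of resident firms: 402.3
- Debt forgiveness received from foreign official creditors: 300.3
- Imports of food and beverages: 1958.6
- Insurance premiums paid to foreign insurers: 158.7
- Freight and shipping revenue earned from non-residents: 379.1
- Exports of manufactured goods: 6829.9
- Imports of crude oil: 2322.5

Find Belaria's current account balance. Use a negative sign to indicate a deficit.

-4995.2

Goods: -1660.9 + 6829.9 - 2322.5 - 1958.6 - 1792.7 - 5677.7 + 1255.7 = -5326.8
Services: 379.1 + 264.5 - 158.7 = 484.9
Primary income: -402.3 + 317.2 - 178.4 = -263.5
Secondary income: 110.2
Current account = (-5326.8) + 484.9 + (-263.5) + 110.2 = -4995.2
(Excluded from the current account — financial account: inward foreign direct investment in the manufacturing sector 1143.5; capital account: capital transfers received from emigrants 206.5, acquisition of foreign patents and trademarks (non-produced assets) 138.6, debt forgiveness received from foreign official creditors 300.3.)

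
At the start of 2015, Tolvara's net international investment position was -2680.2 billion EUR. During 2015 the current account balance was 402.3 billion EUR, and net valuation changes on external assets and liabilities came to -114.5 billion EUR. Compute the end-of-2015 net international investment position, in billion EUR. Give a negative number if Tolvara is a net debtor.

-2392.4

Change in NIIP = current account + net valuation change = 402.3 + (-114.5) = 287.8
End-of-year NIIP = -2680.2 + 287.8 = -2392.4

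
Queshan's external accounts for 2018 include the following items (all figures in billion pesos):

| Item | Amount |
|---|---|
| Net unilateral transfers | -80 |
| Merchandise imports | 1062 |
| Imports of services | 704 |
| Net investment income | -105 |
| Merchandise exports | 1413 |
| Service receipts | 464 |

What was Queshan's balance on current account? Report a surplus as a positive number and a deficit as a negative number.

Goods balance = 1413 - 1062 = 351
Services balance = 464 - 704 = -240
Trade balance (goods + services) = 351 + (-240) = 111
Net primary income = -105
Net secondary income = -80
Current account = 111 + (-105) + (-80) = -74

-74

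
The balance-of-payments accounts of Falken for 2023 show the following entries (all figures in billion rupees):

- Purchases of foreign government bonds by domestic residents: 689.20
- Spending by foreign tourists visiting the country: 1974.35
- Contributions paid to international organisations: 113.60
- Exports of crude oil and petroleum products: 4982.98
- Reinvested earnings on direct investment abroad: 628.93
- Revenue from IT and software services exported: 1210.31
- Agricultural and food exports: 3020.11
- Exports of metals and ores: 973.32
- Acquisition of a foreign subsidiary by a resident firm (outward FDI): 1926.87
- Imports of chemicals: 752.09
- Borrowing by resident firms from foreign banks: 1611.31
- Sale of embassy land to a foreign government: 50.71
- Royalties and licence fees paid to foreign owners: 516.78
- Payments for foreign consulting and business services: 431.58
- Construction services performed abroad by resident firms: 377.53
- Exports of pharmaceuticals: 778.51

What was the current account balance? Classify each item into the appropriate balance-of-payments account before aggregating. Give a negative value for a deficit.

12131.99

Goods: 4982.98 - 752.09 + 3020.11 + 778.51 + 973.32 = 9002.83
Services: 1974.35 - 431.58 - 516.78 + 1210.31 + 377.53 = 2613.83
Primary income: 628.93
Secondary income: -113.60
Current account = 9002.83 + 2613.83 + 628.93 + (-113.60) = 12131.99
(Excluded from the current account — financial account: purchases of foreign government bonds by domestic residents 689.20, acquisition of a foreign subsidiary by a resident firm (outward FDI) 1926.87, borrowing by resident firms from foreign banks 1611.31; capital account: sale of embassy land to a foreign government 50.71.)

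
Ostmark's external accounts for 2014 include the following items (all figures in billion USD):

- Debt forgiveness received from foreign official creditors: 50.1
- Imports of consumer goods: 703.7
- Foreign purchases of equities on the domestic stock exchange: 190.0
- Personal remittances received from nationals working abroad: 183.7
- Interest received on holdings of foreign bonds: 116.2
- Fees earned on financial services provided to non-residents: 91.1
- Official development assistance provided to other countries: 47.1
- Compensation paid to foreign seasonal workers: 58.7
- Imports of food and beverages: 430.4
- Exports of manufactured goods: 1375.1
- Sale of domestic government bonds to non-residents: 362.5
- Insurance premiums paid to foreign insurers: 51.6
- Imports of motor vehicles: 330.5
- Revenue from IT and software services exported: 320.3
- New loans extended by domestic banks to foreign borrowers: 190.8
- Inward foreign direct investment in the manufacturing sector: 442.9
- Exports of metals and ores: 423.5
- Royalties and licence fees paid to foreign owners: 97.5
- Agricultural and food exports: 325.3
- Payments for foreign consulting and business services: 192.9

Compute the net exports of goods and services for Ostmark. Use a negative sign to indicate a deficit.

728.7

Goods: 1375.1 + 423.5 + 325.3 - 430.4 - 330.5 - 703.7 = 659.3
Services: 91.1 - 97.5 - 51.6 + 320.3 - 192.9 = 69.4
Trade balance = 659.3 + 69.4 = 728.7
(Excluded from the trade balance — capital account: debt forgiveness received from foreign official creditors 50.1; financial account: foreign purchases of equities on the domestic stock exchange 190.0, sale of domestic government bonds to non-residents 362.5, new loans extended by domestic banks to foreign borrowers 190.8, inward foreign direct investment in the manufacturing sector 442.9; secondary income: personal remittances received from nationals working abroad 183.7, official development assistance provided to other countries 47.1; primary income: interest received on holdings of foreign bonds 116.2, compensation paid to foreign seasonal workers 58.7.)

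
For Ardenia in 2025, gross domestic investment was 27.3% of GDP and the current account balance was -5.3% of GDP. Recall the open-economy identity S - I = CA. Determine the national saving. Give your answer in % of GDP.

22.0

S = I + CA = 27.3 + (-5.3) = 22.0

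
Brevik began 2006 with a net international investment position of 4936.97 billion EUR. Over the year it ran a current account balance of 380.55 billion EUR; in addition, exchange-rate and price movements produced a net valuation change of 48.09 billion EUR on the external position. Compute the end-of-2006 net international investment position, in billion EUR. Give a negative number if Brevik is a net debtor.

Change in NIIP = current account + net valuation change = 380.55 + 48.09 = 428.64
End-of-year NIIP = 4936.97 + 428.64 = 5365.61

5365.61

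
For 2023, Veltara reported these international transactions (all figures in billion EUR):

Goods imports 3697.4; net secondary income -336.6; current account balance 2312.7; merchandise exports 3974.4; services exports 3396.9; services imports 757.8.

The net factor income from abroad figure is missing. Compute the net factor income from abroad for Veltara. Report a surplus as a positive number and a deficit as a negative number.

-266.8

Current account = goods balance + services balance + net primary income + net secondary income
Sum of the known components = 2579.5
Net factor income from abroad = CA - (known components) = 2312.7 - 2579.5 = -266.8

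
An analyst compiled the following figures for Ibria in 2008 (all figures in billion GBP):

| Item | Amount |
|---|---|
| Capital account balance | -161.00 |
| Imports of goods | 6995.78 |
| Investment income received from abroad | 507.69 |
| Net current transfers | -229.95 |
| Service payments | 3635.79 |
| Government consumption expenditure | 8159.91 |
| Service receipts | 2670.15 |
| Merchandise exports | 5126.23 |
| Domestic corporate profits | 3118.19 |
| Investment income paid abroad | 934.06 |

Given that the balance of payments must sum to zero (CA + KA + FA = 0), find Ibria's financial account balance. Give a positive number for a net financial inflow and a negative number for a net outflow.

Goods balance = 5126.23 - 6995.78 = -1869.55
Services balance = 2670.15 - 3635.79 = -965.64
Trade balance (goods + services) = -1869.55 + (-965.64) = -2835.19
Net primary income = 507.69 - 934.06 = -426.37
Net secondary income = -229.95
Current account = -2835.19 + (-426.37) + (-229.95) = -3491.51
Financial account = -(-3491.51 + (-161.00)) = 3652.51

3652.51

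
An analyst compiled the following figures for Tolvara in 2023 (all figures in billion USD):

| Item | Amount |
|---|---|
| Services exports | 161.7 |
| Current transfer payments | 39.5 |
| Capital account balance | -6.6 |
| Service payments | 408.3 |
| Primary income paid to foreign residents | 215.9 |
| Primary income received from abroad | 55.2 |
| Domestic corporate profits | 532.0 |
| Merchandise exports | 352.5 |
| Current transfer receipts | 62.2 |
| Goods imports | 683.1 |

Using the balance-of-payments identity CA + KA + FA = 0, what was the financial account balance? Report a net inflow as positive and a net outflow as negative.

Goods balance = 352.5 - 683.1 = -330.6
Services balance = 161.7 - 408.3 = -246.6
Trade balance (goods + services) = -330.6 + (-246.6) = -577.2
Net primary income = 55.2 - 215.9 = -160.7
Net secondary income = 62.2 - 39.5 = 22.7
Current account = -577.2 + (-160.7) + 22.7 = -715.2
Financial account = -(-715.2 + (-6.6)) = 721.8

721.8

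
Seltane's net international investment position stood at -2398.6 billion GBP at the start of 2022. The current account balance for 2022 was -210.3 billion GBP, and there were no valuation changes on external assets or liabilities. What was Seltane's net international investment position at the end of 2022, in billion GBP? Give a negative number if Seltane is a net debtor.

With no valuation effects, change in NIIP = current account = -210.3
End-of-year NIIP = -2398.6 + (-210.3) = -2608.9

-2608.9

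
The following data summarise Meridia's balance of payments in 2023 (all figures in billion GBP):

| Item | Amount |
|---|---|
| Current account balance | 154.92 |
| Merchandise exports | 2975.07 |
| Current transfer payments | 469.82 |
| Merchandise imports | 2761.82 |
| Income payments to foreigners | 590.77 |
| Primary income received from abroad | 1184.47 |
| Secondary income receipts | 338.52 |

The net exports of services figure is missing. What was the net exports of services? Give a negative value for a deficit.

-520.73

Current account = goods balance + services balance + net primary income + net secondary income
Sum of the known components = 675.65
Net exports of services = CA - (known components) = 154.92 - 675.65 = -520.73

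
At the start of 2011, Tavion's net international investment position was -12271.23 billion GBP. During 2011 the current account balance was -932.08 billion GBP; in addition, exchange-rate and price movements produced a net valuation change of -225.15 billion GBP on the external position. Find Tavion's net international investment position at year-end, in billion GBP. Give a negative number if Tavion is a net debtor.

-13428.46

Change in NIIP = current account + net valuation change = -932.08 + (-225.15) = -1157.23
End-of-year NIIP = -12271.23 + (-1157.23) = -13428.46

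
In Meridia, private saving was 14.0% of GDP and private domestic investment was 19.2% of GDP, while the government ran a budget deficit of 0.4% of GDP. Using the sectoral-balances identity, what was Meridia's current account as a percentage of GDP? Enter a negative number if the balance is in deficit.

-5.6

By the sectoral-balances identity, CA = (S_private - I) + (T - G).
Private balance = 14.0 - 19.2 = -5.2
Government balance (T - G) = -0.4
CA = -5.2 + (-0.4) = -5.6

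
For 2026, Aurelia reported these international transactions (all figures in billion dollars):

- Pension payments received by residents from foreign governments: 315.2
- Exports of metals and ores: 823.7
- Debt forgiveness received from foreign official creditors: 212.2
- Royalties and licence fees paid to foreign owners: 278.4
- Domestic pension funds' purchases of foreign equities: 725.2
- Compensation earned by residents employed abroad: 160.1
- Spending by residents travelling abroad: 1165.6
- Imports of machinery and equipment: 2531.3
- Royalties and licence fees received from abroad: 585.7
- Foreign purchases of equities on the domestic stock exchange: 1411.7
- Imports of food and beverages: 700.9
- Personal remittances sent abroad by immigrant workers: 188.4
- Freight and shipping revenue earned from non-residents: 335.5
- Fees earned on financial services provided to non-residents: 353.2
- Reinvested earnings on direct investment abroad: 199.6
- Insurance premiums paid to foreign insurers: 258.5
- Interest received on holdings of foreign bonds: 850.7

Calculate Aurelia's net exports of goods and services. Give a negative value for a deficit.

-2836.6

Goods: -2531.3 + 823.7 - 700.9 = -2408.5
Services: 585.7 + 335.5 - 278.4 - 258.5 + 353.2 - 1165.6 = -428.1
Trade balance = -2408.5 + (-428.1) = -2836.6
(Excluded from the trade balance — secondary income: pension payments received by residents from foreign governments 315.2, personal remittances sent abroad by immigrant workers 188.4; capital account: debt forgiveness received from foreign official creditors 212.2; financial account: domestic pension funds' purchases of foreign equities 725.2, foreign purchases of equities on the domestic stock exchange 1411.7; primary income: compensation earned by residents employed abroad 160.1, reinvested earnings on direct investment abroad 199.6, interest received on holdings of foreign bonds 850.7.)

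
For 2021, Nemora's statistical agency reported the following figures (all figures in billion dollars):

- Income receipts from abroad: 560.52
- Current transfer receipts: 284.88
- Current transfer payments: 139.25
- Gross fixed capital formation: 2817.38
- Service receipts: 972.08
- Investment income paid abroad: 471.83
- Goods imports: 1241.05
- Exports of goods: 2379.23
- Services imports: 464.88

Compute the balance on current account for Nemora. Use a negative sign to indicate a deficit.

Goods balance = 2379.23 - 1241.05 = 1138.18
Services balance = 972.08 - 464.88 = 507.20
Trade balance (goods + services) = 1138.18 + 507.20 = 1645.38
Net primary income = 560.52 - 471.83 = 88.69
Net secondary income = 284.88 - 139.25 = 145.63
Current account = 1645.38 + 88.69 + 145.63 = 1879.70

1879.70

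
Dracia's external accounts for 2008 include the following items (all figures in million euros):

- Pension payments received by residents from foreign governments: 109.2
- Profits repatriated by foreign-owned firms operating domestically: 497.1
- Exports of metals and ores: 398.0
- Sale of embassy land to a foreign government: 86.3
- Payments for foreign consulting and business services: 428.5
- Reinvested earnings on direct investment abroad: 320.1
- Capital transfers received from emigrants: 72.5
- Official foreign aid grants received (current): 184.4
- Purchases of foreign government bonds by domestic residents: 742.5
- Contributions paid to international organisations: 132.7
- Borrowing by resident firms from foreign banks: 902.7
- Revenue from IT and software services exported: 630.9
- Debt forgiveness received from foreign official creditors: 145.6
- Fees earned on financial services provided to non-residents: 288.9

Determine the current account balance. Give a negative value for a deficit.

Goods: 398.0
Services: 630.9 - 428.5 + 288.9 = 491.3
Primary income: 320.1 - 497.1 = -177.0
Secondary income: 109.2 - 132.7 + 184.4 = 160.9
Current account = 398.0 + 491.3 + (-177.0) + 160.9 = 873.2
(Excluded from the current account — capital account: sale of embassy land to a foreign government 86.3, capital transfers received from emigrants 72.5, debt forgiveness received from foreign official creditors 145.6; financial account: purchases of foreign government bonds by domestic residents 742.5, borrowing by resident firms from foreign banks 902.7.)

873.2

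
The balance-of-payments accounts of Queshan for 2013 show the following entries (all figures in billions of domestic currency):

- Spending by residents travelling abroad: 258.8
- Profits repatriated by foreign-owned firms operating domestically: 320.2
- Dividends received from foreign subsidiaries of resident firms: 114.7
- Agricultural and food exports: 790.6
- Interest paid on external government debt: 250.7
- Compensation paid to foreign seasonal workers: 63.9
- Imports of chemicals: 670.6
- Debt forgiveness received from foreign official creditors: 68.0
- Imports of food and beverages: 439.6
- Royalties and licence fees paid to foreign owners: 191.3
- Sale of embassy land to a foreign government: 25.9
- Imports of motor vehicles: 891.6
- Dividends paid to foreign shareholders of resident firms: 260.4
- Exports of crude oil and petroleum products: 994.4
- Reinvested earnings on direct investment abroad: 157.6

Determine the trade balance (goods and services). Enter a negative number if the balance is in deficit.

-666.9

Goods: -891.6 - 439.6 + 994.4 - 670.6 + 790.6 = -216.8
Services: -191.3 - 258.8 = -450.1
Trade balance = -216.8 + (-450.1) = -666.9
(Excluded from the trade balance — primary income: profits repatriated by foreign-owned firms operating domestically 320.2, dividends received from foreign subsidiaries of resident firms 114.7, interest paid on external government debt 250.7, compensation paid to foreign seasonal workers 63.9, dividends paid to foreign shareholders of resident firms 260.4, reinvested earnings on direct investment abroad 157.6; capital account: debt forgiveness received from foreign official creditors 68.0, sale of embassy land to a foreign government 25.9.)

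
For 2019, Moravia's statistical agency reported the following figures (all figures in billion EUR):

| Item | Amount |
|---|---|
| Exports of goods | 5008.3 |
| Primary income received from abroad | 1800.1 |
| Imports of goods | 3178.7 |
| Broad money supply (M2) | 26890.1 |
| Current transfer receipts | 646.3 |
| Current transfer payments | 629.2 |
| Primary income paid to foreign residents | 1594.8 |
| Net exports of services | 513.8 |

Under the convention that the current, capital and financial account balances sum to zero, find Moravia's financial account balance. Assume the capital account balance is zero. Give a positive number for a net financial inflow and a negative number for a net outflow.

-2565.8

Goods balance = 5008.3 - 3178.7 = 1829.6
Services balance = 513.8
Trade balance (goods + services) = 1829.6 + 513.8 = 2343.4
Net primary income = 1800.1 - 1594.8 = 205.3
Net secondary income = 646.3 - 629.2 = 17.1
Current account = 2343.4 + 205.3 + 17.1 = 2565.8
Financial account = -(2565.8) = -2565.8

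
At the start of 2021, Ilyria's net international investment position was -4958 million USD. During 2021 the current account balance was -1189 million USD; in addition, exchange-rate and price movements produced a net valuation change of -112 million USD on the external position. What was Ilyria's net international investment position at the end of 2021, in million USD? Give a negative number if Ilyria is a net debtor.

-6259

Change in NIIP = current account + net valuation change = -1189 + (-112) = -1301
End-of-year NIIP = -4958 + (-1301) = -6259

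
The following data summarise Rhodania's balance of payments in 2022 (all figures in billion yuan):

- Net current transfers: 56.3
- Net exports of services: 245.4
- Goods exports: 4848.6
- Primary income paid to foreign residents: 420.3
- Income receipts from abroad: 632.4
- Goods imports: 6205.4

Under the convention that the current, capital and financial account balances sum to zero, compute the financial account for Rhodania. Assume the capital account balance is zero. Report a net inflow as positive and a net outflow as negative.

843.0

Goods balance = 4848.6 - 6205.4 = -1356.8
Services balance = 245.4
Trade balance (goods + services) = -1356.8 + 245.4 = -1111.4
Net primary income = 632.4 - 420.3 = 212.1
Net secondary income = 56.3
Current account = -1111.4 + 212.1 + 56.3 = -843.0
Financial account = -(-843.0) = 843.0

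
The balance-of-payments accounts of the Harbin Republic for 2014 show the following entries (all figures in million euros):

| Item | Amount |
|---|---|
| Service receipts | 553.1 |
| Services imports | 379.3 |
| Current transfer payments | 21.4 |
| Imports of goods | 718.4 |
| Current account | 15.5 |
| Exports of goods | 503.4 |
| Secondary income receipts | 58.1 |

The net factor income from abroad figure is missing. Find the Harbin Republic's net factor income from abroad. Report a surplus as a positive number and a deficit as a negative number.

20.0

Current account = goods balance + services balance + net primary income + net secondary income
Sum of the known components = -4.5
Net factor income from abroad = CA - (known components) = 15.5 - (-4.5) = 20.0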